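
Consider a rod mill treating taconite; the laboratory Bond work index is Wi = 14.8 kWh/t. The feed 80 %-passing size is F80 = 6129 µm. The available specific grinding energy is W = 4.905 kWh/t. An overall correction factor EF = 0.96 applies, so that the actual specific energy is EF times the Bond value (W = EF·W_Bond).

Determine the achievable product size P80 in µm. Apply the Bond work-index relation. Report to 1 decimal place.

P80 = 447.0 µm

W_Bond = 10·Wi·(1/√P₈₀ − 1/√F₈₀)
W_Bond = W / EF = 4.905 / 0.96 = 5.1094 kWh/t
P80^(−½) = W_Bond/(10 Wi) + F80^(−½)
  = 5.1094/(10·14.8) + 1/√6129 = 0.034523 + 0.012773 = 0.047296
P80 = (1/0.047296)² = 21.1434² = 447.04 µm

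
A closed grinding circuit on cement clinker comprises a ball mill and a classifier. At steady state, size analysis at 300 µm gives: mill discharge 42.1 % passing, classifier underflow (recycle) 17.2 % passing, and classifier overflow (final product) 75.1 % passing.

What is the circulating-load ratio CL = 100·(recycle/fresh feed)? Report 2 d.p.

Mass balance on the −300 µm fraction:
Fd + Rd = Ru + Fo ⇒ R/F = (o−d)/(d−u)
r = (75.1 − 42.1)/(42.1 − 17.2) = 33.0/24.9 = 1.3253
CL = 100·r = 132.53 %

CL = 132.53 %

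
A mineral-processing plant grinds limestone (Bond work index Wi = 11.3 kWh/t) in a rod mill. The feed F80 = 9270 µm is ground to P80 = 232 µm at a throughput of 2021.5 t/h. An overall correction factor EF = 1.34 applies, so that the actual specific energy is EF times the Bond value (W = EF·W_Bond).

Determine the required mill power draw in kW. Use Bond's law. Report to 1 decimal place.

W_Bond = 10·Wi·(1/√P₈₀ − 1/√F₈₀)
W = 10·11.3·(1/√232 − 1/√9270) = 10·11.3·(0.055267) = 6.2452 kWh/t
Apply correction: 6.2452 × 1.34 = 8.3685 kWh/t
P = W·T = 8.3685·2021.5 = 16917.0 kW

P = 16917.0 kW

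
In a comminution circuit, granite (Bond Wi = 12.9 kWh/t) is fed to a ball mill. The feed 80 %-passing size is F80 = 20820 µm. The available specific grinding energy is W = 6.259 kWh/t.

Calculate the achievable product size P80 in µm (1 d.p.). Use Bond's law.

P80 = 325.2 µm

W_Bond = 10·Wi·(1/√P₈₀ − 1/√F₈₀)
⇒ 1/√P80 = W/(10 Wi) + 1/√F80
  = 6.2590/(10·12.9) + 1/√20820 = 0.048519 + 0.006930 = 0.055450
P80 = (1/0.055450)² = 18.0343² = 325.24 µm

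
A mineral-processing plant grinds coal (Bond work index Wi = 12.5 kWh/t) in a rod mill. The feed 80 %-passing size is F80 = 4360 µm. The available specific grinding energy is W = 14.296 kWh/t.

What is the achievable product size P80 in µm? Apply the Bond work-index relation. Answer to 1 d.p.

P80 = 59.6 µm

W_Bond = 10·Wi·(1/√P₈₀ − 1/√F₈₀)
1/√P80 = 1/√F80 + W/(10·Wi)
  = 14.2960/(10·12.5) + 1/√4360 = 0.114368 + 0.015145 = 0.129513
P80 = (1/0.129513)² = 7.7213² = 59.62 µm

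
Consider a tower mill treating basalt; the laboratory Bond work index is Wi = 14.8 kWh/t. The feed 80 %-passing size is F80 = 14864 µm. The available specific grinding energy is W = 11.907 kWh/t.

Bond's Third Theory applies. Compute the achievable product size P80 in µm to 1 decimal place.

P80 = 127.2 µm

W = 10 Wi (1/√P80 − 1/√F80)  [Bond]
P80^-0.5 = F80^-0.5 + W/(10 Wi)
  = 11.9070/(10·14.8) + 1/√14864 = 0.080453 + 0.008202 = 0.088655
P80 = (1/0.088655)² = 11.2797² = 127.23 µm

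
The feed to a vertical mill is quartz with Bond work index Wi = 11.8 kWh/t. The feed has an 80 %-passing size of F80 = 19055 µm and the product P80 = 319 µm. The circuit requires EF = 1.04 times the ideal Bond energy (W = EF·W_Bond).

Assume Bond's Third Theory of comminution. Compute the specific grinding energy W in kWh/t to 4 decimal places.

W = 5.9820 kWh/t

Bond: W = 10·Wi·(1/√P80 − 1/√F80)
1/√319 = 0.055989;  1/√19055 = 0.007244
W = 10·11.8·(0.055989 − 0.007244) = 5.7519 kWh/t
Apply correction: 5.7519 × 1.04 = 5.9820 kWh/t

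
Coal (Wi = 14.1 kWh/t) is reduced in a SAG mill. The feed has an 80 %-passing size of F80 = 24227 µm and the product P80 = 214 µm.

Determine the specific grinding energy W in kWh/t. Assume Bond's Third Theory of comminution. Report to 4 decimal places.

W = 10 Wi (P80^-0.5 − F80^-0.5)
1/√214 = 0.068359;  1/√24227 = 0.006425
W = 10·14.1·(0.068359 − 0.006425) = 8.7327 kWh/t

W = 8.7327 kWh/t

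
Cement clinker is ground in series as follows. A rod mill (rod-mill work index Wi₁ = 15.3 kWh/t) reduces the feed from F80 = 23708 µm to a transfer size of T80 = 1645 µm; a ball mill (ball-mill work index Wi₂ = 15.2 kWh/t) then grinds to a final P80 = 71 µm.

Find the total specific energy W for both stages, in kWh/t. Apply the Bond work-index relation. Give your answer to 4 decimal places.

W = 17.0701 kWh/t

W = 10 Wi / √P80 − 10 Wi / √F80
Stage 1 (23708→1645 µm, Wi₁=15.3): W₁ = 10·15.3·(0.024656 − 0.006495) = 2.7786 kWh/t
Stage 2 (1645→71 µm, Wi₂=15.2): W₂ = 10·15.2·(0.118678 − 0.024656) = 14.2914 kWh/t
W = W₁ + W₂ = 2.7786 + 14.2914 = 17.0701 kWh/t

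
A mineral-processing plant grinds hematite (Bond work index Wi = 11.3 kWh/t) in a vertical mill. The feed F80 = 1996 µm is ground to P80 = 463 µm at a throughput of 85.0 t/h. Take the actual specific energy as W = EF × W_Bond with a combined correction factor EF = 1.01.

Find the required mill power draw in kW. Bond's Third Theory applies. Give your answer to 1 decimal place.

W_Bond = 10·Wi·(1/√P₈₀ − 1/√F₈₀)
W = 10·11.3·(1/√463 − 1/√1996) = 10·11.3·(0.024091) = 2.7223 kWh/t
With EF = 1.01: W = 2.7223·1.01 = 2.7495 kWh/t
P_mill = W·ṁ = 2.7495·85.0 = 233.7 kW

P = 233.7 kW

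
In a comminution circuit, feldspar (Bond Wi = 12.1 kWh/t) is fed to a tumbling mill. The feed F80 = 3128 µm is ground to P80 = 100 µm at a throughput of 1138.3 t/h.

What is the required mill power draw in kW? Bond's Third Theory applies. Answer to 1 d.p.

P = 11310.7 kW

W = 10 Wi (1/√P80 − 1/√F80)  [Bond]
W = 10·12.1·(1/√100 − 1/√3128) = 10·12.1·(0.082120) = 9.9365 kWh/t
Mill draw = 9.9365 × 1138.3 = 11310.7 kW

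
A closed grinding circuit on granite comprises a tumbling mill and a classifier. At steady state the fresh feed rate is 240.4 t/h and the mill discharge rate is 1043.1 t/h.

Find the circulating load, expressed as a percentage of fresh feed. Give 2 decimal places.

Mill node: discharge = fresh + recycle.
R = M − F = 1043.1 − 240.4 = 802.7 t/h
CL = 100·R/F = 100·802.7/240.4 = 333.90 %

CL = 333.90 %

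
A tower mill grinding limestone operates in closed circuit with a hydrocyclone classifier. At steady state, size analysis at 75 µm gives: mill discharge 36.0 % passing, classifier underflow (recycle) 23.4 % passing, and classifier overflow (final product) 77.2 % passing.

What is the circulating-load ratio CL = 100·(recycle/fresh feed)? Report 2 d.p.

CL = 326.98 %

Classifier node, passing 75 µm:
Fd + Rd = Ru + Fo ⇒ R/F = (o−d)/(d−u)
r = (77.2 − 36.0)/(36.0 − 23.4) = 41.2/12.6 = 3.2698
CL = 100·r = 326.98 %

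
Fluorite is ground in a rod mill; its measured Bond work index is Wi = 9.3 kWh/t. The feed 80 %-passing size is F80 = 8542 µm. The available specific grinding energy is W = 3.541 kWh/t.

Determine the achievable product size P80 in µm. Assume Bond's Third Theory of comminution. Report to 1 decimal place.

P80 = 418.3 µm

Bond: W = 10·Wi·(1/√P80 − 1/√F80)
P80^-0.5 = F80^-0.5 + W/(10 Wi)
  = 3.5410/(10·9.3) + 1/√8542 = 0.038075 + 0.010820 = 0.048895
P80 = (1/0.048895)² = 20.4519² = 418.28 µm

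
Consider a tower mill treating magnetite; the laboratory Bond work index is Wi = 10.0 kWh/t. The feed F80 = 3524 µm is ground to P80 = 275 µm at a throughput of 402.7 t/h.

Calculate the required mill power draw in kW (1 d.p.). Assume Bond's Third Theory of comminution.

W_Bond = 10·Wi·(1/√P₈₀ − 1/√F₈₀)
W = 10·10.0·(1/√275 − 1/√3524) = 10·10.0·(0.043457) = 4.3457 kWh/t
P = W·T = 4.3457·402.7 = 1750.0 kW

P = 1750.0 kW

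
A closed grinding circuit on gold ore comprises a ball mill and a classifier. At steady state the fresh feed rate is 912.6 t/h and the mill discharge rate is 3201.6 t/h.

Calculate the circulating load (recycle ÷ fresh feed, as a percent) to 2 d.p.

Steady state: M = F + R.
R = M − F = 3201.6 − 912.6 = 2289.0 t/h
CL = 100·R/F = 100·2289.0/912.6 = 250.82 %

CL = 250.82 %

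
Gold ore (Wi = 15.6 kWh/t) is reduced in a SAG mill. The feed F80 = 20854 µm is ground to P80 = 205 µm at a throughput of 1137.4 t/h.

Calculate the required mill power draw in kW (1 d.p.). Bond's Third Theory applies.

P = 11163.9 kW

W = 10·Wi·[P80^(−½) − F80^(−½)]
W = 10·15.6·(1/√205 − 1/√20854) = 10·15.6·(0.062918) = 9.8152 kWh/t
Mill draw = 9.8152 × 1137.4 = 11163.9 kW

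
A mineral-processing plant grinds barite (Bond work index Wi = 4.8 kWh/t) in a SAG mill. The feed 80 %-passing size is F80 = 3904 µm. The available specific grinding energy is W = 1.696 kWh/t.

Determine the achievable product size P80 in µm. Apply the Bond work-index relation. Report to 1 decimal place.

P80 = 379.4 µm

W = 10 Wi / √P80 − 10 Wi / √F80
⇒ 1/√P80 = W/(10 Wi) + 1/√F80
  = 1.6960/(10·4.8) + 1/√3904 = 0.035333 + 0.016005 = 0.051338
P80 = (1/0.051338)² = 19.4788² = 379.42 µm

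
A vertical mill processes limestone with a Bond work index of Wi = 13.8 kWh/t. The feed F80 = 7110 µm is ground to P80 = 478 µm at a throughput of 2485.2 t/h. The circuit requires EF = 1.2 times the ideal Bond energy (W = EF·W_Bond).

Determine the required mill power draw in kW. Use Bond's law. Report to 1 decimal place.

W = 10·Wi·(P80^(-½) − F80^(-½))
W = 10·13.8·(1/√478 − 1/√7110) = 10·13.8·(0.033879) = 4.6754 kWh/t
Corrected W = EF·W_Bond = 1.2·4.6754 = 5.6104 kWh/t
Power = W × throughput = 5.6104 kWh/t × 2485.2 t/h = 13943.1 kW

P = 13943.1 kW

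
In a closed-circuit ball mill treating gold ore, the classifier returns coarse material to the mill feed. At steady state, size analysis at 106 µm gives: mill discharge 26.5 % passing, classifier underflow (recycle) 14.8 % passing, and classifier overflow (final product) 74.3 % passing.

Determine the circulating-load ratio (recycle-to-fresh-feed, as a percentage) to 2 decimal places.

Balance %-passing 106 µm (r = R/F):
(1+r)·d = r·u + o ⇒ r = (o−d)/(d−u)
r = (74.3 − 26.5)/(26.5 − 14.8) = 47.8/11.7 = 4.0855
CL = 100·r = 408.55 %

CL = 408.55 %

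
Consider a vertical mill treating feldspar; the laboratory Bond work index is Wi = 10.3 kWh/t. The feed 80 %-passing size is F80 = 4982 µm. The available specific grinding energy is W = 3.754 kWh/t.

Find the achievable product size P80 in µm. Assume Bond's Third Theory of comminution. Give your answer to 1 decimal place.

W = 10 Wi (1/√P80 − 1/√F80)  [Bond]
P80^(−½) = W/(10 Wi) + F80^(−½)
  = 3.7540/(10·10.3) + 1/√4982 = 0.036447 + 0.014168 = 0.050614
P80 = (1/0.050614)² = 19.7573² = 390.35 µm

P80 = 390.3 µm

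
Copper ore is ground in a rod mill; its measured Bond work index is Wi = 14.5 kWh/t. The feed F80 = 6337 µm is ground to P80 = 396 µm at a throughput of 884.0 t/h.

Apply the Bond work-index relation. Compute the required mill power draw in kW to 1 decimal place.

P = 4831.1 kW

W = 10·Wi·(P80^(-½) − F80^(-½))
W = 10·14.5·(1/√396 − 1/√6337) = 10·14.5·(0.037690) = 5.4650 kWh/t
Power = W × throughput = 5.4650 kWh/t × 884.0 t/h = 4831.1 kW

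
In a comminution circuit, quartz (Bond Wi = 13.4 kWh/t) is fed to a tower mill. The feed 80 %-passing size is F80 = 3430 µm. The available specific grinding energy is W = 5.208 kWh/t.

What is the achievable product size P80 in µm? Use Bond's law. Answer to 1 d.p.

P80 = 319.6 µm

W = 10·Wi·[P80^(−½) − F80^(−½)]
1/√P80 = 1/√F80 + W/(10·Wi)
  = 5.2080/(10·13.4) + 1/√3430 = 0.038866 + 0.017075 = 0.055940
P80 = (1/0.055940)² = 17.8762² = 319.56 µm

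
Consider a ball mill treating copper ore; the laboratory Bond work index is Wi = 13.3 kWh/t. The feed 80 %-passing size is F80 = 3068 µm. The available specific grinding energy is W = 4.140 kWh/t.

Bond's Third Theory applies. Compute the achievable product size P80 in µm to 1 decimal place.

P80 = 413.4 µm

W = 10 Wi / √P80 − 10 Wi / √F80
1/√P80 = 1/√F80 + W/(10·Wi)
  = 4.1400/(10·13.3) + 1/√3068 = 0.031128 + 0.018054 = 0.049182
P80 = (1/0.049182)² = 20.3327² = 413.42 µm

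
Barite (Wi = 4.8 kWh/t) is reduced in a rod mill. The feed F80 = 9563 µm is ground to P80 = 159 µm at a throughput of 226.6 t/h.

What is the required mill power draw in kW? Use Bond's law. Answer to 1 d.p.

W = 10 Wi / √P80 − 10 Wi / √F80
W = 10·4.8·(1/√159 − 1/√9563) = 10·4.8·(0.069079) = 3.3158 kWh/t
Mill draw = 3.3158 × 226.6 = 751.4 kW

P = 751.4 kW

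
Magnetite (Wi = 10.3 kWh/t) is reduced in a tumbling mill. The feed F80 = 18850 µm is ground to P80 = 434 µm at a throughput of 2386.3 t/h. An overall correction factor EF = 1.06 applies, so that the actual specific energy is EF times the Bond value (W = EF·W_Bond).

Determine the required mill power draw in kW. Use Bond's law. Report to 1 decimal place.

P = 10608.5 kW

W = 10·Wi·(P80^(-½) − F80^(-½))
W = 10·10.3·(1/√434 − 1/√18850) = 10·10.3·(0.040718) = 4.1940 kWh/t
Corrected W = EF·W_Bond = 1.06·4.1940 = 4.4456 kWh/t
Power = W × throughput = 4.4456 kWh/t × 2386.3 t/h = 10608.5 kW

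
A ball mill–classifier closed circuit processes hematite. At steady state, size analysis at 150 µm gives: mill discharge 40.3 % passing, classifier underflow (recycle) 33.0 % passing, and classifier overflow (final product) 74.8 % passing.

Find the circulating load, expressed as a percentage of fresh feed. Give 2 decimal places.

CL = 472.60 %

Balance %-passing 150 µm (r = R/F):
Fd + Rd = Ru + Fo ⇒ R/F = (o−d)/(d−u)
r = (74.8 − 40.3)/(40.3 − 33.0) = 34.5/7.3 = 4.7260
CL = 100·r = 472.60 %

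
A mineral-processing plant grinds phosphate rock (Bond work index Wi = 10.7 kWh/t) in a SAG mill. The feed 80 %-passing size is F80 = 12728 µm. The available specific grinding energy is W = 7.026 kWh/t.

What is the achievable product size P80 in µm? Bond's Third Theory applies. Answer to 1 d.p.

P80 = 180.0 µm

W = 10·Wi·[P80^(−½) − F80^(−½)]
P80^(−½) = W/(10 Wi) + F80^(−½)
  = 7.0260/(10·10.7) + 1/√12728 = 0.065664 + 0.008864 = 0.074527
P80 = (1/0.074527)² = 13.4179² = 180.04 µm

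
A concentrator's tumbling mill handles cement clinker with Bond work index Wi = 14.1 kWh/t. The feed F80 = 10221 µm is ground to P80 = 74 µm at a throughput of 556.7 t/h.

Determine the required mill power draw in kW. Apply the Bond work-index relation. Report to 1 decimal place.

W = 10 Wi (1/√P80 − 1/√F80)  [Bond]
W = 10·14.1·(1/√74 − 1/√10221) = 10·14.1·(0.106356) = 14.9962 kWh/t
Power = W × throughput = 14.9962 kWh/t × 556.7 t/h = 8348.4 kW

P = 8348.4 kW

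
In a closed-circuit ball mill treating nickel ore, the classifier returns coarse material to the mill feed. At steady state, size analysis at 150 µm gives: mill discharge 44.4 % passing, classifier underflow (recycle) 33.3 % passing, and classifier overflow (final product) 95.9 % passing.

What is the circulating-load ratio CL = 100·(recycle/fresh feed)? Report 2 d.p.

Two-product formula at 150 µm:
d + r·d = r·u + o → r(d−u) = o−d
r = (95.9 − 44.4)/(44.4 − 33.3) = 51.5/11.1 = 4.6396
CL = 100·r = 463.96 %

CL = 463.96 %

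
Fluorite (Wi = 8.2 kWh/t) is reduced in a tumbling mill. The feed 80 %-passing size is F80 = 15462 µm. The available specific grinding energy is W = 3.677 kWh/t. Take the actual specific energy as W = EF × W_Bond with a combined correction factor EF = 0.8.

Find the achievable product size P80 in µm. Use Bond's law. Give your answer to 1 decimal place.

P80 = 243.4 µm

W = 10·Wi·(P80^(-½) − F80^(-½))
W_Bond = W / EF = 3.677 / 0.8 = 4.5962 kWh/t
P80^-0.5 = F80^-0.5 + W_Bond/(10 Wi)
  = 4.5962/(10·8.2) + 1/√15462 = 0.056052 + 0.008042 = 0.064094
P80 = (1/0.064094)² = 15.6021² = 243.43 µm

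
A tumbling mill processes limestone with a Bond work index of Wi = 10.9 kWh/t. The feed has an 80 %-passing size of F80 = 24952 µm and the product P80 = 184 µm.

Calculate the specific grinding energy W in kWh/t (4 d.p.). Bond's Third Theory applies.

W = 7.3455 kWh/t

W = 10·Wi·(P80^(-½) − F80^(-½))
1/√184 = 0.073721;  1/√24952 = 0.006331
W = 10·10.9·(0.073721 − 0.006331) = 7.3455 kWh/t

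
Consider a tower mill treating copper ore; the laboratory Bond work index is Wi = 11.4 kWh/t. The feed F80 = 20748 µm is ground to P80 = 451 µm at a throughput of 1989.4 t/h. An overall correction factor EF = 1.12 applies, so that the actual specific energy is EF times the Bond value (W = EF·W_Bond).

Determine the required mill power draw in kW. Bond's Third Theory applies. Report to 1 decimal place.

W = 10·Wi·(P80^(-½) − F80^(-½))
W = 10·11.4·(1/√451 − 1/√20748) = 10·11.4·(0.040146) = 4.5766 kWh/t
With EF = 1.12: W = 4.5766·1.12 = 5.1258 kWh/t
Mill draw = 5.1258 × 1989.4 = 10197.3 kW

P = 10197.3 kW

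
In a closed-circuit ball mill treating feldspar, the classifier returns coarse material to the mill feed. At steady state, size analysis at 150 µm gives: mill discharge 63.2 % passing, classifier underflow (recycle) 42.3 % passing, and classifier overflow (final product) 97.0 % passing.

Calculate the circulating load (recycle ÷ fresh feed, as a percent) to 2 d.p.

Mass balance on the −150 µm fraction:
(1+r)d = ru + o → r = (o−d)/(d−u)
r = (97.0 − 63.2)/(63.2 − 42.3) = 33.8/20.9 = 1.6172
CL = 100·r = 161.72 %

CL = 161.72 %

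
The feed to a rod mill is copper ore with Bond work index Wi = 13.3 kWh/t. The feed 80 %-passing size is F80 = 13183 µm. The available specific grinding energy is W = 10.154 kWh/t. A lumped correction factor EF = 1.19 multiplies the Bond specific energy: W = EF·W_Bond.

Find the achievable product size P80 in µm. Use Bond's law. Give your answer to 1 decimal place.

P80 = 188.3 µm

W = 10 Wi (P80^-0.5 − F80^-0.5)
W_Bond = W / EF = 10.154 / 1.19 = 8.5328 kWh/t
⇒ 1/√P80 = W_Bond/(10 Wi) + 1/√F80
  = 8.5328/(10·13.3) + 1/√13183 = 0.064156 + 0.008709 = 0.072866
P80 = (1/0.072866)² = 13.7239² = 188.34 µm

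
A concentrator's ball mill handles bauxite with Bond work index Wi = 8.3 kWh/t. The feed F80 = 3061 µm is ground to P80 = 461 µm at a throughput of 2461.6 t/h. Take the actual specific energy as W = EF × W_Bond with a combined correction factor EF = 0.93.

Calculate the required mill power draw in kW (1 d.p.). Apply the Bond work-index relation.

P = 5415.3 kW

W = 10·Wi·(P80^(-½) − F80^(-½))
W = 10·8.3·(1/√461 − 1/√3061) = 10·8.3·(0.028500) = 2.3655 kWh/t
W_actual = 0.93 × 2.3655 = 2.1999 kWh/t
P = W·T = 2.1999·2461.6 = 5415.3 kW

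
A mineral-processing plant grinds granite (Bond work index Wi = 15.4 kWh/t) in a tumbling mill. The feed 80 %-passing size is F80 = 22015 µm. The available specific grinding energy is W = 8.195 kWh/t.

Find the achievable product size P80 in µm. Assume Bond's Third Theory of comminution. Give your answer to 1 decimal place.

P80 = 278.2 µm

W = 10 Wi (1/√P80 − 1/√F80)  [Bond]
P80^(−½) = W/(10 Wi) + F80^(−½)
  = 8.1950/(10·15.4) + 1/√22015 = 0.053214 + 0.006740 = 0.059954
P80 = (1/0.059954)² = 16.6795² = 278.20 µm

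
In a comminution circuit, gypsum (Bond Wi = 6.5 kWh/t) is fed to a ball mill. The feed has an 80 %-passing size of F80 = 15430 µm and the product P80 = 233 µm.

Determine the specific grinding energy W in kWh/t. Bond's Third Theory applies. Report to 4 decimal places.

W = 10 Wi / √P80 − 10 Wi / √F80
1/√233 = 0.065512;  1/√15430 = 0.008050
W = 10·6.5·(0.065512 − 0.008050) = 3.7350 kWh/t

W = 3.7350 kWh/t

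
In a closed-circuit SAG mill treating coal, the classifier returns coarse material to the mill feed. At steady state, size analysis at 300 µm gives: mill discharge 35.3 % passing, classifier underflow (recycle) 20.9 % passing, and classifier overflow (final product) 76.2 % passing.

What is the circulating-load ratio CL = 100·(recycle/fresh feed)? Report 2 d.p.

Let r = R/F. Size balance at 300 µm:
(1+r)·d = r·u + o ⇒ r = (o−d)/(d−u)
r = (76.2 − 35.3)/(35.3 − 20.9) = 40.9/14.4 = 2.8403
CL = 100·r = 284.03 %

CL = 284.03 %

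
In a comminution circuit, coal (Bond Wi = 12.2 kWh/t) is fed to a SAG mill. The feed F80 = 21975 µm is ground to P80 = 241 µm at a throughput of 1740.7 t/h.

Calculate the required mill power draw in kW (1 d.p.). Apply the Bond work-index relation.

P = 12247.1 kW

W = 10 Wi / √P80 − 10 Wi / √F80
W = 10·12.2·(1/√241 − 1/√21975) = 10·12.2·(0.057670) = 7.0357 kWh/t
P_mill = W·ṁ = 7.0357·1740.7 = 12247.1 kW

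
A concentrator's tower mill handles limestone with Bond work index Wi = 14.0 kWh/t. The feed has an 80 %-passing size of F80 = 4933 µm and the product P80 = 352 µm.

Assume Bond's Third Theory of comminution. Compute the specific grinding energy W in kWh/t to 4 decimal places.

W = 5.4687 kWh/t

W_Bond = 10·Wi·(1/√P₈₀ − 1/√F₈₀)
1/√352 = 0.053300;  1/√4933 = 0.014238
W = 10·14.0·(0.053300 − 0.014238) = 5.4687 kWh/t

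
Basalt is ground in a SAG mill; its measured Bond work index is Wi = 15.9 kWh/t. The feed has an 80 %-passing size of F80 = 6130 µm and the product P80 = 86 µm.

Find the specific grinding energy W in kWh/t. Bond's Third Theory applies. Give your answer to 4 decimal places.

W_Bond = 10·Wi·(1/√P₈₀ − 1/√F₈₀)
1/√86 = 0.107833;  1/√6130 = 0.012772
W = 10·15.9·(0.107833 − 0.012772) = 15.1146 kWh/t

W = 15.1146 kWh/t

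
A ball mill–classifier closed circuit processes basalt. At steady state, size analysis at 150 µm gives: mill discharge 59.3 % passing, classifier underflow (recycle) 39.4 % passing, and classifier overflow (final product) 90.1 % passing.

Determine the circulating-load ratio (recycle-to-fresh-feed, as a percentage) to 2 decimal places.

Mass balance on the −150 µm fraction:
d + r·d = r·u + o → r(d−u) = o−d
r = (90.1 − 59.3)/(59.3 − 39.4) = 30.8/19.9 = 1.5477
CL = 100·r = 154.77 %

CL = 154.77 %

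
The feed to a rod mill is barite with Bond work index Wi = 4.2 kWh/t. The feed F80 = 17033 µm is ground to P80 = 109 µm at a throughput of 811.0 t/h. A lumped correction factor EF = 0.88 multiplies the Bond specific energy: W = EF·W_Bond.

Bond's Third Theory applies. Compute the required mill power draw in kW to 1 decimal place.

Bond:  W = 10 Wi (1/√P − 1/√F)
W = 10·4.2·(1/√109 − 1/√17033) = 10·4.2·(0.088120) = 3.7011 kWh/t
W_actual = 0.88 × 3.7011 = 3.2569 kWh/t
P_mill = W·ṁ = 3.2569·811.0 = 2641.4 kW

P = 2641.4 kW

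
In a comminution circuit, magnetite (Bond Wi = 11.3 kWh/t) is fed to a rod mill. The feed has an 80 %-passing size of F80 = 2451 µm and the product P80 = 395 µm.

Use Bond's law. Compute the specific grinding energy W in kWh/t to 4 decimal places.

W = 10·Wi·(P80^(-½) − F80^(-½))
1/√395 = 0.050315;  1/√2451 = 0.020199
W = 10·11.3·(0.050315 − 0.020199) = 3.4032 kWh/t

W = 3.4032 kWh/t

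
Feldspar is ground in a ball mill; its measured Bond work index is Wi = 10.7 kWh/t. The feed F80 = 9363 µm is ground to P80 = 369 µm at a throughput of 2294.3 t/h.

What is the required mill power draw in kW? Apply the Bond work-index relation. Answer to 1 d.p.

W = 10·Wi·(P80^(-½) − F80^(-½))
W = 10·10.7·(1/√369 − 1/√9363) = 10·10.7·(0.041723) = 4.4644 kWh/t
Power = W × throughput = 4.4644 kWh/t × 2294.3 t/h = 10242.7 kW

P = 10242.7 kW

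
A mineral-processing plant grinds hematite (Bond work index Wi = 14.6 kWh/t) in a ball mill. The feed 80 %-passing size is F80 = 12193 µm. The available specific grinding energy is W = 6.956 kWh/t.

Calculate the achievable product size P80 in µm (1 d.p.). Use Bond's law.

W_Bond = 10·Wi·(1/√P₈₀ − 1/√F₈₀)
P80^-0.5 = F80^-0.5 + W/(10 Wi)
  = 6.9560/(10·14.6) + 1/√12193 = 0.047644 + 0.009056 = 0.056700
P80 = (1/0.056700)² = 17.6367² = 311.05 µm

P80 = 311.1 µm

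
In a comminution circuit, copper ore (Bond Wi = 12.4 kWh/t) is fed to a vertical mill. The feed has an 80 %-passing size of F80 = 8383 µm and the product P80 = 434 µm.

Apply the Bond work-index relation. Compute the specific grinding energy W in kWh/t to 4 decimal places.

W = 10 Wi (1/√P80 − 1/√F80)  [Bond]
1/√434 = 0.048002;  1/√8383 = 0.010922
W = 10·12.4·(0.048002 − 0.010922) = 4.5979 kWh/t

W = 4.5979 kWh/t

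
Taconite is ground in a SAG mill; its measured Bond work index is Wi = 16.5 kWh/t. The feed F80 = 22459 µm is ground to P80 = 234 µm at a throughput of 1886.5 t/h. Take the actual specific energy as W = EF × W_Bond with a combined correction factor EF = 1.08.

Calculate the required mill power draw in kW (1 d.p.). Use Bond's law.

P = 19733.2 kW

W = 10 Wi (P80^-0.5 − F80^-0.5)
W = 10·16.5·(1/√234 − 1/√22459) = 10·16.5·(0.058699) = 9.6854 kWh/t
Apply correction: 9.6854 × 1.08 = 10.4602 kWh/t
P_mill = W·ṁ = 10.4602·1886.5 = 19733.2 kW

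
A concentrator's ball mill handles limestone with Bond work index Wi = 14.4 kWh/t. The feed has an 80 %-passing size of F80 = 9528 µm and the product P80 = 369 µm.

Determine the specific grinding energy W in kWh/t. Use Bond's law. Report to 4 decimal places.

W = 6.0211 kWh/t

Bond: W = 10·Wi·(1/√P80 − 1/√F80)
1/√369 = 0.052058;  1/√9528 = 0.010245
W = 10·14.4·(0.052058 − 0.010245) = 6.0211 kWh/t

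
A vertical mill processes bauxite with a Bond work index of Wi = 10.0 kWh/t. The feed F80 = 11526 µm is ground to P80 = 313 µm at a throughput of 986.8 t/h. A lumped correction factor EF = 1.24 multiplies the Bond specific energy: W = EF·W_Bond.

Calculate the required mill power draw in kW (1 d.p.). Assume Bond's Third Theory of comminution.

W = 10 Wi / √P80 − 10 Wi / √F80
W = 10·10.0·(1/√313 − 1/√11526) = 10·10.0·(0.047209) = 4.7209 kWh/t
Apply correction: 4.7209 × 1.24 = 5.8539 kWh/t
Mill draw = 5.8539 × 986.8 = 5776.6 kW

P = 5776.6 kW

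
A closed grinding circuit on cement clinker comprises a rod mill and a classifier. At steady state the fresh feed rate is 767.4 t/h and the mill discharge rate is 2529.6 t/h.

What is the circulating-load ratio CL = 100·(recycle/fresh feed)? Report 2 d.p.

CL = 229.63 %

Discharge = new feed + return, hence
R = M − F = 2529.6 − 767.4 = 1762.2 t/h
CL = 100·R/F = 100·1762.2/767.4 = 229.63 %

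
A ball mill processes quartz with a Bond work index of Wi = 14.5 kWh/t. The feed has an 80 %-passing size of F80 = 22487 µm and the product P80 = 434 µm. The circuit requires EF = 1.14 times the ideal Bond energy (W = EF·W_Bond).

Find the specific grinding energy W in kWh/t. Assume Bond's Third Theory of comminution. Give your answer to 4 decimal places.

W = 6.8323 kWh/t

W = 10 Wi (P80^-0.5 − F80^-0.5)
1/√434 = 0.048002;  1/√22487 = 0.006669
W = 10·14.5·(0.048002 − 0.006669) = 5.9933 kWh/t
Corrected W = EF·W_Bond = 1.14·5.9933 = 6.8323 kWh/t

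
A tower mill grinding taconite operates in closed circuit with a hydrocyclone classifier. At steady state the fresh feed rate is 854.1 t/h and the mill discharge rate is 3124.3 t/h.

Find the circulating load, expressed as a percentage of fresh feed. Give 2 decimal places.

CL = 265.80 %

Discharge = new feed + return, hence
R = M − F = 3124.3 − 854.1 = 2270.2 t/h
CL = 100·R/F = 100·2270.2/854.1 = 265.80 %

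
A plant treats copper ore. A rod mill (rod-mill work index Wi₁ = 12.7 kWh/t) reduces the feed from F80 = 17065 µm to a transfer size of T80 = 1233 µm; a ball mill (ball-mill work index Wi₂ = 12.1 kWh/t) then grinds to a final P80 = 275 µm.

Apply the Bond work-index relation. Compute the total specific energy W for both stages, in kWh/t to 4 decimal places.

W = 6.4953 kWh/t

W = 10·Wi·[P80^(−½) − F80^(−½)]
Stage 1 (17065→1233 µm, Wi₁=12.7): W₁ = 10·12.7·(0.028479 − 0.007655) = 2.6446 kWh/t
Stage 2 (1233→275 µm, Wi₂=12.1): W₂ = 10·12.1·(0.060302 − 0.028479) = 3.8507 kWh/t
W = W₁ + W₂ = 2.6446 + 3.8507 = 6.4953 kWh/t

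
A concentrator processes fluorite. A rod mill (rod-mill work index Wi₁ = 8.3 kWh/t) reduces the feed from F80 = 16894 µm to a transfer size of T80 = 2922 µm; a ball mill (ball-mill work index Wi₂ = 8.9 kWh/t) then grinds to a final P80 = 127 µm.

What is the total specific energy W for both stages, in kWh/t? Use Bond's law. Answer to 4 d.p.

W = 10 Wi (P80^-0.5 − F80^-0.5)
Stage 1 (16894→2922 µm, Wi₁=8.3): W₁ = 10·8.3·(0.018499 − 0.007694) = 0.8969 kWh/t
Stage 2 (2922→127 µm, Wi₂=8.9): W₂ = 10·8.9·(0.088736 − 0.018499) = 6.2510 kWh/t
W = W₁ + W₂ = 0.8969 + 6.2510 = 7.1479 kWh/t

W = 7.1479 kWh/t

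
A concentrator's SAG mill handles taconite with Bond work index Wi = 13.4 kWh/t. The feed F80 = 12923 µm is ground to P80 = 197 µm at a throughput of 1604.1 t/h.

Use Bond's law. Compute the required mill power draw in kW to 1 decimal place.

W = 10 Wi / √P80 − 10 Wi / √F80
W = 10·13.4·(1/√197 − 1/√12923) = 10·13.4·(0.062450) = 8.3684 kWh/t
P_mill = W·ṁ = 8.3684·1604.1 = 13423.7 kW

P = 13423.7 kW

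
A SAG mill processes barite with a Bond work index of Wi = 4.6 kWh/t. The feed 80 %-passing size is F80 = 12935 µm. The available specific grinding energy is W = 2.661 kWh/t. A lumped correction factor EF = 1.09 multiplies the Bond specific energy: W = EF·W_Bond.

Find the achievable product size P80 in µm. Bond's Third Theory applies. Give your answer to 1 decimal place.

P80 = 261.3 µm

W = 10·Wi·(P80^(-½) − F80^(-½))
W_Bond = W / EF = 2.661 / 1.09 = 2.4413 kWh/t
P80^(−½) = W_Bond/(10 Wi) + F80^(−½)
  = 2.4413/(10·4.6) + 1/√12935 = 0.053071 + 0.008793 = 0.061864
P80 = (1/0.061864)² = 16.1645² = 261.29 µm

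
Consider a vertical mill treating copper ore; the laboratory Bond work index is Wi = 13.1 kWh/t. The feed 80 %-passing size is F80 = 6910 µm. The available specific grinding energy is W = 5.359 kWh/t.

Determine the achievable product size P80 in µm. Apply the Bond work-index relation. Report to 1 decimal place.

W = 10·Wi·(P80^(-½) − F80^(-½))
P80^(−½) = W/(10 Wi) + F80^(−½)
  = 5.3590/(10·13.1) + 1/√6910 = 0.040908 + 0.012030 = 0.052938
P80 = (1/0.052938)² = 18.8899² = 356.83 µm

P80 = 356.8 µm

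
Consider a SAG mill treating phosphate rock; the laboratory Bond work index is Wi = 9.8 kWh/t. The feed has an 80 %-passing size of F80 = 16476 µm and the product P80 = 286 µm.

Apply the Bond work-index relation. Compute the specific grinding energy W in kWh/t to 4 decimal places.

W = 10 Wi / √P80 − 10 Wi / √F80
1/√286 = 0.059131;  1/√16476 = 0.007791
W = 10·9.8·(0.059131 − 0.007791) = 5.0314 kWh/t

W = 5.0314 kWh/t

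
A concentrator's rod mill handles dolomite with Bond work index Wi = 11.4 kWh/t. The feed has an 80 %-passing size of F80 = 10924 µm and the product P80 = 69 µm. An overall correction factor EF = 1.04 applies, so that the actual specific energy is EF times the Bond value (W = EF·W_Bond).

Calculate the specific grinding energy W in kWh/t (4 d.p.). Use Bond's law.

W = 13.1386 kWh/t

W_Bond = 10·Wi·(1/√P₈₀ − 1/√F₈₀)
1/√69 = 0.120386;  1/√10924 = 0.009568
W = 10·11.4·(0.120386 − 0.009568) = 12.6333 kWh/t
Apply correction: 12.6333 × 1.04 = 13.1386 kWh/t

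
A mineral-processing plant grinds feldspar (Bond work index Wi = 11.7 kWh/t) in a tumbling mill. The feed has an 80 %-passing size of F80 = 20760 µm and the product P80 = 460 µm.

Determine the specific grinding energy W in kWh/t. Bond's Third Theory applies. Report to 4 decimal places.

W = 4.6431 kWh/t

W = 10 Wi / √P80 − 10 Wi / √F80
1/√460 = 0.046625;  1/√20760 = 0.006940
W = 10·11.7·(0.046625 − 0.006940) = 4.6431 kWh/t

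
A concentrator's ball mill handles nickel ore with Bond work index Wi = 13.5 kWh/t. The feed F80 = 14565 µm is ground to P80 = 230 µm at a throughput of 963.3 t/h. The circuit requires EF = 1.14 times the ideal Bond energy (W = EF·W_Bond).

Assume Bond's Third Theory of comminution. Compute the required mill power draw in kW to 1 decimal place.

Bond:  W = 10 Wi (1/√P − 1/√F)
W = 10·13.5·(1/√230 − 1/√14565) = 10·13.5·(0.057652) = 7.7830 kWh/t
W_actual = 1.14 × 7.7830 = 8.8727 kWh/t
Power = W × throughput = 8.8727 kWh/t × 963.3 t/h = 8547.0 kW

P = 8547.0 kW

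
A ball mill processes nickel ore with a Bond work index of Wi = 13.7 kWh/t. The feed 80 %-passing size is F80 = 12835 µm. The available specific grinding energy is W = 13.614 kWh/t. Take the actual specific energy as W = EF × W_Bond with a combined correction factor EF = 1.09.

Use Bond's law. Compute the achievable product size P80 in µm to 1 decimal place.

P80 = 100.0 µm

W = 10 Wi (P80^-0.5 − F80^-0.5)
W_Bond = W / EF = 13.614 / 1.09 = 12.4899 kWh/t
P80^(−½) = W_Bond/(10 Wi) + F80^(−½)
  = 12.4899/(10·13.7) + 1/√12835 = 0.091167 + 0.008827 = 0.099994
P80 = (1/0.099994)² = 10.0006² = 100.01 µm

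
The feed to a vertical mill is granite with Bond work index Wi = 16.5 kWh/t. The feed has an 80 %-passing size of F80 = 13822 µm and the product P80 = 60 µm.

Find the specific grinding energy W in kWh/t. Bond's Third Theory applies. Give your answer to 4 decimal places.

W = 19.8980 kWh/t

W = 10 Wi (P80^-0.5 − F80^-0.5)
1/√60 = 0.129099;  1/√13822 = 0.008506
W = 10·16.5·(0.129099 − 0.008506) = 19.8980 kWh/t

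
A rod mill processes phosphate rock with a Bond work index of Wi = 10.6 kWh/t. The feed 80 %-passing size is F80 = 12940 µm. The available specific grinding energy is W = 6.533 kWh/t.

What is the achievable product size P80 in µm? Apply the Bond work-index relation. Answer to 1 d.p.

P80 = 201.6 µm

W_Bond = 10·Wi·(1/√P₈₀ − 1/√F₈₀)
⇒ 1/√P80 = W/(10 Wi) + 1/√F80
  = 6.5330/(10·10.6) + 1/√12940 = 0.061632 + 0.008791 = 0.070423
P80 = (1/0.070423)² = 14.1999² = 201.64 µm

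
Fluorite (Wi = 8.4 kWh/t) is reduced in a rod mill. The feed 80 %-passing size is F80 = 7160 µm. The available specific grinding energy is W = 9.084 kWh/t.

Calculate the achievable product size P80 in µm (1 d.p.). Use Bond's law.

W_Bond = 10·Wi·(1/√P₈₀ − 1/√F₈₀)
P80^(−½) = W/(10 Wi) + F80^(−½)
  = 9.0840/(10·8.4) + 1/√7160 = 0.108143 + 0.011818 = 0.119961
P80 = (1/0.119961)² = 8.3361² = 69.49 µm

P80 = 69.5 µm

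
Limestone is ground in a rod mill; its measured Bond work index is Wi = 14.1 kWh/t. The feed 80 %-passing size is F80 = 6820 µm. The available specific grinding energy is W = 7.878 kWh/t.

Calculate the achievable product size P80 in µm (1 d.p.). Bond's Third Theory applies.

P80 = 216.4 µm

W = 10 Wi / √P80 − 10 Wi / √F80
1/√P80 = 1/√F80 + W/(10·Wi)
  = 7.8780/(10·14.1) + 1/√6820 = 0.055872 + 0.012109 = 0.067981
P80 = (1/0.067981)² = 14.7099² = 216.38 µm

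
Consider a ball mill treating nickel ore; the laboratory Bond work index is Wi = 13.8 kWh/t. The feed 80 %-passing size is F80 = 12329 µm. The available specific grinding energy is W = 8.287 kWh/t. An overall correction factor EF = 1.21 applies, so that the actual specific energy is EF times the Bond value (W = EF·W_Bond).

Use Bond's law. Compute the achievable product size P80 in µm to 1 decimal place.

P80 = 290.9 µm

Bond: W = 10·Wi·(1/√P80 − 1/√F80)
W_Bond = W / EF = 8.287 / 1.21 = 6.8488 kWh/t
P80^-0.5 = F80^-0.5 + W_Bond/(10 Wi)
  = 6.8488/(10·13.8) + 1/√12329 = 0.049629 + 0.009006 = 0.058635
P80 = (1/0.058635)² = 17.0547² = 290.86 µm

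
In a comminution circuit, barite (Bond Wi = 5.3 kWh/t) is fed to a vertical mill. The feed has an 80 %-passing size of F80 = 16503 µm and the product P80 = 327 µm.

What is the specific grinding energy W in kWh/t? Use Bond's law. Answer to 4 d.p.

W = 2.5183 kWh/t

W = 10·Wi·(P80^(-½) − F80^(-½))
1/√327 = 0.055300;  1/√16503 = 0.007784
W = 10·5.3·(0.055300 − 0.007784) = 2.5183 kWh/t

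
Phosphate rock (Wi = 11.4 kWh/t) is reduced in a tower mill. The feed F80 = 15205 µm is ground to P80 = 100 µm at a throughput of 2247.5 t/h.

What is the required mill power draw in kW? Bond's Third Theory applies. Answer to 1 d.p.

W = 10 Wi (1/√P80 − 1/√F80)  [Bond]
W = 10·11.4·(1/√100 − 1/√15205) = 10·11.4·(0.091890) = 10.4755 kWh/t
P = W·T = 10.4755·2247.5 = 23543.7 kW

P = 23543.7 kW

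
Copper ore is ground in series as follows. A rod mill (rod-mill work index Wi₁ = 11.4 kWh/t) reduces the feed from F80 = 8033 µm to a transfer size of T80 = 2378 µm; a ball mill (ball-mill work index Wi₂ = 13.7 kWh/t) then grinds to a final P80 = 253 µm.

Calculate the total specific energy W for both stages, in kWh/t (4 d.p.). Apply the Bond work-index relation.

W = 6.8695 kWh/t

Bond: W = 10·Wi·(1/√P80 − 1/√F80)
Stage 1 (8033→2378 µm, Wi₁=11.4): W₁ = 10·11.4·(0.020507 − 0.011157) = 1.0658 kWh/t
Stage 2 (2378→253 µm, Wi₂=13.7): W₂ = 10·13.7·(0.062869 − 0.020507) = 5.8037 kWh/t
W = W₁ + W₂ = 1.0658 + 5.8037 = 6.8695 kWh/t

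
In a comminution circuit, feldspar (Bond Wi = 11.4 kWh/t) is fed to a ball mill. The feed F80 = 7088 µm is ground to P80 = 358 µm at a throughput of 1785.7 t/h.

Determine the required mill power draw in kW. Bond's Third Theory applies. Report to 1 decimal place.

P = 8341.0 kW

W = 10 Wi / √P80 − 10 Wi / √F80
W = 10·11.4·(1/√358 − 1/√7088) = 10·11.4·(0.040974) = 4.6710 kWh/t
P_mill = W·ṁ = 4.6710·1785.7 = 8341.0 kW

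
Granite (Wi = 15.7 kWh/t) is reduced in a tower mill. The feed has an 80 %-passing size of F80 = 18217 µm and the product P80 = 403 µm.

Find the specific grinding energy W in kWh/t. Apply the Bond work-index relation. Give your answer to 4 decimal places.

W = 6.6575 kWh/t

W = 10·Wi·[P80^(−½) − F80^(−½)]
1/√403 = 0.049814;  1/√18217 = 0.007409
W = 10·15.7·(0.049814 − 0.007409) = 6.6575 kWh/t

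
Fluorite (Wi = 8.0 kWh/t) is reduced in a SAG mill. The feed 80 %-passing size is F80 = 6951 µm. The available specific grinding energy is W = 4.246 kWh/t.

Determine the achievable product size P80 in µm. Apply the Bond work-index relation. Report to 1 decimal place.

Bond:  W = 10 Wi (1/√P − 1/√F)
P80^-0.5 = F80^-0.5 + W/(10 Wi)
  = 4.2460/(10·8.0) + 1/√6951 = 0.053075 + 0.011994 = 0.065069
P80 = (1/0.065069)² = 15.3682² = 236.18 µm

P80 = 236.2 µm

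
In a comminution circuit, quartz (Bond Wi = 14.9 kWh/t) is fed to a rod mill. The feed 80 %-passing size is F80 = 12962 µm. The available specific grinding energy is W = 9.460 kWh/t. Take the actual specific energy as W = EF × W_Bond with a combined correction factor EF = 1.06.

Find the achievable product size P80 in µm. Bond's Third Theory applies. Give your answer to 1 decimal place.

W = 10 Wi (1/√P80 − 1/√F80)  [Bond]
W_Bond = W / EF = 9.460 / 1.06 = 8.9245 kWh/t
⇒ 1/√P80 = W_Bond/(10 Wi) + 1/√F80
  = 8.9245/(10·14.9) + 1/√12962 = 0.059896 + 0.008783 = 0.068680
P80 = (1/0.068680)² = 14.5604² = 212.00 µm

P80 = 212.0 µm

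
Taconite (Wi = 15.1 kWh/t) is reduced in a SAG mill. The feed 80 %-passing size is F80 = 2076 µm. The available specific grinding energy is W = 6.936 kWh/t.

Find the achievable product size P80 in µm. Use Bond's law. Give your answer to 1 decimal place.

P80 = 217.0 µm

Bond: W = 10·Wi·(1/√P80 − 1/√F80)
⇒ 1/√P80 = W/(10 Wi) + 1/√F80
  = 6.9360/(10·15.1) + 1/√2076 = 0.045934 + 0.021948 = 0.067881
P80 = (1/0.067881)² = 14.7316² = 217.02 µm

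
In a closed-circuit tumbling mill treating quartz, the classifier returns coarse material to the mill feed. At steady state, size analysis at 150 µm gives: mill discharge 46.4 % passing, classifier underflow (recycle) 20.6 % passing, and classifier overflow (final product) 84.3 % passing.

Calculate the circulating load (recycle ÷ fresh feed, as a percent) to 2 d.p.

Let r = R/F. Size balance at 150 µm:
d + r·d = r·u + o → r(d−u) = o−d
r = (84.3 − 46.4)/(46.4 − 20.6) = 37.9/25.8 = 1.4690
CL = 100·r = 146.90 %

CL = 146.90 %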